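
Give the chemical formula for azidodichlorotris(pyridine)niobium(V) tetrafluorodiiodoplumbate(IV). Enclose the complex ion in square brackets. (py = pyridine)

[NbCl2(N3)(py)3][PbF4I2]

Cation [Nb…]: ligand charges -3, Nb(V) ⇒ ion charge 2+.
Anion [Pb…]: ligand charges -6, Pb(IV) ⇒ ion charge 2−.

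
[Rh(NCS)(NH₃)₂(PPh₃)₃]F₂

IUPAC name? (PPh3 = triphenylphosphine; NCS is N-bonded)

The 2 fluoride counter-ions carry a total charge of -2, so each complex ion is 2+.
Ligand charges: 2×ammine (neutral), 3×triphenylphosphine (neutral), 1×isothiocyanato (-1 each); total -1. So Rh + (-1) = 2+, giving Rh = +3.
Ligands are named alphabetically: ammine before isothiocyanato before triphenylphosphine.

diammineisothiocyanatotris(triphenylphosphine)rhodium(III) fluoride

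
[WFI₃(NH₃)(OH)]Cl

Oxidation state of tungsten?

+6

1 chloride outside the brackets (-1 each) → the complex ion is 1+.
Ligand charges: 3×I = -3; 1×F = -1; 1×OH = -1; 1×NH3 neutral; sum -5.
W + (-5) = 1+ ⇒ W is +6.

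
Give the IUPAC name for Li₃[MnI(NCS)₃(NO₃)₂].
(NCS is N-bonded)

The 3 lithium counter-ions carry a total charge of +3, so each complex ion is 3−.
Ligand charges: 1×iodo (-1 each), 3×isothiocyanato (-1 each), 2×nitrato (-1 each); total -6. So Mn + (-6) = 3−, giving Mn = +3.
Ligands are named alphabetically: iodo before isothiocyanato before nitrato.
The complex ion is anionic, so manganese takes the -ate form manganate(III).

lithium iodotriisothiocyanatodinitratomanganate(III)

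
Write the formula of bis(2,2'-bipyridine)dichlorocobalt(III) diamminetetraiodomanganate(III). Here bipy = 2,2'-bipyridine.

Cation [Co…]: ligand charges -2, Co(III) ⇒ ion charge 1+.
Anion [Mn…]: ligand charges -4, Mn(III) ⇒ ion charge 1−.

[Co(bipy)2Cl2][MnI4(NH3)2]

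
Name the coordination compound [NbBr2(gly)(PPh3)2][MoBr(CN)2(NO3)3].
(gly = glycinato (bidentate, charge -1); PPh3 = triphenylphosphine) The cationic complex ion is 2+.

dibromo(glycinato)bis(triphenylphosphine)niobium(V) bromodicyanotrinitratomolybdate(IV)

The complex cation is given as 2+; its ligand charges sum to -3, so Nb = +5.
A 1:1 salt means the anion carries the equal and opposite charge, 2−.
Anion: ligand charges sum to -6; for the ion to be 2−, Mo = +4.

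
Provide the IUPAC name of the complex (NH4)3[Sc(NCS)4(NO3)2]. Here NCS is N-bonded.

The 3 ammonium counter-ions carry a total charge of +3, so each complex ion is 3−.
Ligand charges: 4×isothiocyanato (-1 each), 2×nitrato (-1 each); total -6. So Sc + (-6) = 3−, giving Sc = +3.
Ligands are named alphabetically: isothiocyanato before nitrato.
The complex ion is anionic, so scandium takes the -ate form scandate(III).

ammonium tetraisothiocyanatodinitratoscandate(III)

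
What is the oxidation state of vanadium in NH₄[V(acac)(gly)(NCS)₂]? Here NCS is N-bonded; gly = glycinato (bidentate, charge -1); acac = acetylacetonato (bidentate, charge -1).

+3

1 ammonium outside the brackets (+1 each) → the complex ion is 1−.
Ligand charges: 2×NCS = -2; 1×gly = -1; 1×acac = -1; sum -4.
V + (-4) = 1− ⇒ V is +3.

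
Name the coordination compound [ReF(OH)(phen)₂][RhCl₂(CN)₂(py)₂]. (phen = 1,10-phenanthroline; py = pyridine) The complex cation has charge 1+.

fluorohydroxobis(1,10-phenanthroline)rhenium(III) dichlorodicyanobis(pyridine)rhodate(III)

Both ions are complex: the cation is named first with the plain metal name, the anion second with the -ate form; each ion's ligands are alphabetised independently.
The complex cation is given as 1+; its ligand charges sum to -2, so Re = +3.
A 1:1 salt means the anion carries the equal and opposite charge, 1−.
Anion: ligand charges sum to -4; for the ion to be 1−, Rh = +3.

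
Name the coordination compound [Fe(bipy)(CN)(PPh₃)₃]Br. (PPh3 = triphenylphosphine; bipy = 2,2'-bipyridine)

(2,2'-bipyridine)cyanotris(triphenylphosphine)iron(II) bromide

The 1 bromide counter-ion carries a total charge of -1, so each complex ion is 1+.
Ligand charges: 3×triphenylphosphine (neutral), 1×cyano (-1 each), 1×2,2'-bipyridine (neutral); total -1. So Fe + (-1) = 1+, giving Fe = +2.
Ligands are named alphabetically: bipyridine before cyano before triphenylphosphine.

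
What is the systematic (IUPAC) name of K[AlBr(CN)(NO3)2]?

potassium bromocyanodinitratoaluminate(III)

The 1 potassium counter-ion carries a total charge of +1, so each complex ion is 1−.
Ligand charges: 1×cyano (-1 each), 2×nitrato (-1 each), 1×bromo (-1 each); total -4. So Al + (-4) = 1−, giving Al = +3.
The complex ion is anionic, so aluminium takes the -ate form aluminate(III).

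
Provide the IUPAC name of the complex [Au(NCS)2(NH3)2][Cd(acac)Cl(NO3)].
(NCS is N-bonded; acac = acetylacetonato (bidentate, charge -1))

diamminediisothiocyanatogold(III) (acetylacetonato)chloronitratocadmate(II)

Both ions are complex: the cation is named first with the plain metal name, the anion second with the -ate form; each ion's ligands are alphabetised independently.
Cadmium is always +2 in its complexes; the anion's ligand charges sum to -3, so the complex anion is 1−.
A 1:1 salt means the cation carries the equal and opposite charge, 1+.
Cation: ligand charges sum to -2; for the ion to be 1+, Au = +3.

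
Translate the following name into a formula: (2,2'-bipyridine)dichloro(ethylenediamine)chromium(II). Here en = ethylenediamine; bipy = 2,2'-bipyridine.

[Cr(bipy)Cl2(en)]

Ligands: 1 ethylenediamine (en, neutral), 2 chloro (Cl, -1), 1 2,2'-bipyridine (bipy, neutral). Ligand charge sum = -2.
With Cr in oxidation state +2, the complex ion is [Cr...].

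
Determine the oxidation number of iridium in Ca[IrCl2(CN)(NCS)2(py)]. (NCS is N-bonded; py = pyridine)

+3

1 calcium outside the brackets (+2 each) → the complex ion is 2−.
Ligand charges: 2×NCS = -2; 1×CN = -1; 1×py neutral; 2×Cl = -2; sum -5.
Ir + (-5) = 2− ⇒ Ir is +3.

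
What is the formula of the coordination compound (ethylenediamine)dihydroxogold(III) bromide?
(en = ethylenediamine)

Ligands: 1 ethylenediamine (en, neutral), 2 hydroxo (OH, -1). Ligand charge sum = -2.
Charge balance with bromide (-1) requires 1 complex ion per 1 bromide.

[Au(en)(OH)2]Br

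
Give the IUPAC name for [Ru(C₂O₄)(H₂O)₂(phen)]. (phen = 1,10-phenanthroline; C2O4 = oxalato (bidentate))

diaquaoxalato(1,10-phenanthroline)ruthenium(II)

There is no counter-ion, so the complex is neutral overall.
Ligand charges: 1×1,10-phenanthroline (neutral), 2×aqua (neutral), 1×oxalato (-2 each); total -2. So Ru + (-2) = 0, giving Ru = +2.
Ligands are named alphabetically: aqua before oxalato before phenanthroline.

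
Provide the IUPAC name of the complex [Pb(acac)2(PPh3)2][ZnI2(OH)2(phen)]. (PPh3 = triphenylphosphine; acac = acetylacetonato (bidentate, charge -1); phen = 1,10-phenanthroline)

Both ions are complex: the cation is named first with the plain metal name, the anion second with the -ate form; each ion's ligands are alphabetised independently.
Zinc is always +2 in its complexes; the anion's ligand charges sum to -4, so the complex anion is 2−.
A 1:1 salt means the cation carries the equal and opposite charge, 2+.
Cation: ligand charges sum to -2; for the ion to be 2+, Pb = +4.

bis(acetylacetonato)bis(triphenylphosphine)lead(IV) dihydroxodiiodo(1,10-phenanthroline)zincate(II)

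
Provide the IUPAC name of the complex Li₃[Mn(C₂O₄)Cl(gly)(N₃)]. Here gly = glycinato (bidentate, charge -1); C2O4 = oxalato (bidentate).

The 3 lithium counter-ions carry a total charge of +3, so each complex ion is 3−.
Ligand charges: 1×glycinato (-1 each), 1×azido (-1 each), 1×chloro (-1 each), 1×oxalato (-2 each); total -5. So Mn + (-5) = 3−, giving Mn = +2.
Ligands are named alphabetically: azido before chloro before glycinato before oxalato.
The complex ion is anionic, so manganese takes the -ate form manganate(II).

lithium azidochloro(glycinato)oxalatomanganate(II)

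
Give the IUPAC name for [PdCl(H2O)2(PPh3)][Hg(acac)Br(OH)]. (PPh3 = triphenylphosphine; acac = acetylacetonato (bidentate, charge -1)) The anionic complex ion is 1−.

Both ions are complex: the cation is named first with the plain metal name, the anion second with the -ate form; each ion's ligands are alphabetised independently.
The complex anion is given as 1−; its ligand charges sum to -3, so Hg = +2.
A 1:1 salt means the cation carries the equal and opposite charge, 1+.
Cation: ligand charges sum to -1; for the ion to be 1+, Pd = +2.

diaquachloro(triphenylphosphine)palladium(II) (acetylacetonato)bromohydroxomercurate(II)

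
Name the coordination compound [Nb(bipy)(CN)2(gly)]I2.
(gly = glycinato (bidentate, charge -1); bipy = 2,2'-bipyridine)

The 2 iodide counter-ions carry a total charge of -2, so each complex ion is 2+.
Ligand charges: 1×glycinato (-1 each), 2×cyano (-1 each), 1×2,2'-bipyridine (neutral); total -3. So Nb + (-3) = 2+, giving Nb = +5.
Ligands are named alphabetically: bipyridine before cyano before glycinato.

(2,2'-bipyridine)dicyano(glycinato)niobium(V) iodide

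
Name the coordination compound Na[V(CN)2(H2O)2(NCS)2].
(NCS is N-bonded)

sodium diaquadicyanodiisothiocyanatovanadate(III)

The 1 sodium counter-ion carries a total charge of +1, so each complex ion is 1−.
Ligand charges: 2×cyano (-1 each), 2×aqua (neutral), 2×isothiocyanato (-1 each); total -4. So V + (-4) = 1−, giving V = +3.
The complex ion is anionic, so vanadium takes the -ate form vanadate(III).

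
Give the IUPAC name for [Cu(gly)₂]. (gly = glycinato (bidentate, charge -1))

bis(glycinato)copper(II)

There is no counter-ion, so the complex is neutral overall.
Ligand charges: 2×glycinato (-1 each); total -2. So Cu + (-2) = 0, giving Cu = +2.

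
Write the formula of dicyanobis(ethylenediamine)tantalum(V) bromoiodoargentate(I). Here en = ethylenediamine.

[Ta(CN)2(en)2][AgBrI]3

Cation [Ta…]: ligand charges -2, Ta(V) ⇒ ion charge 3+.
Anion [Ag…]: ligand charges -2, Ag(I) ⇒ ion charge 1−.
One 3+ cation requires 3 of the 1− anion.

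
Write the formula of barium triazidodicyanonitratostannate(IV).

Ligands: 2 cyano (CN, -1), 3 azido (N3, -1), 1 nitrato (NO3, -1). Ligand charge sum = -6.
With Sn in oxidation state +4, the complex ion is [Sn...]^2−.
Charge balance with barium (+2) requires 1 complex ion per 1 barium.

Ba[Sn(CN)2(N3)3(NO3)]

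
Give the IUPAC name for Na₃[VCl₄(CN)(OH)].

The 3 sodium counter-ions carry a total charge of +3, so each complex ion is 3−.
Ligand charges: 1×cyano (-1 each), 1×hydroxo (-1 each), 4×chloro (-1 each); total -6. So V + (-6) = 3−, giving V = +3.
Ligands are named alphabetically: chloro before cyano before hydroxo.
The complex ion is anionic, so vanadium takes the -ate form vanadate(III).

sodium tetrachlorocyanohydroxovanadate(III)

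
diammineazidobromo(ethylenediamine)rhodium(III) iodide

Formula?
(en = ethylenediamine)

Ligands: 2 ammine (NH3, neutral), 1 ethylenediamine (en, neutral), 1 bromo (Br, -1), 1 azido (N3, -1). Ligand charge sum = -2.
With Rh in oxidation state +3, the complex ion is [Rh...]^1+.
Charge balance with iodide (-1) requires 1 complex ion per 1 iodide.

[RhBr(en)(N3)(NH3)2]I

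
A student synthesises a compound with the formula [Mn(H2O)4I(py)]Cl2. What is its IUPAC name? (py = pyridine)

The 2 chloride counter-ions carry a total charge of -2, so each complex ion is 2+.
Ligand charges: 1×pyridine (neutral), 4×aqua (neutral), 1×iodo (-1 each); total -1. So Mn + (-1) = 2+, giving Mn = +3.
Ligands are named alphabetically: aqua before iodo before pyridine.

tetraaquaiodo(pyridine)manganese(III) chloride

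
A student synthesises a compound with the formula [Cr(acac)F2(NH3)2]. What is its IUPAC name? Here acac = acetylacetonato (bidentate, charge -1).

(acetylacetonato)diamminedifluorochromium(III)

There is no counter-ion, so the complex is neutral overall.
Ligand charges: 2×ammine (neutral), 2×fluoro (-1 each), 1×acetylacetonato (-1 each); total -3. So Cr + (-3) = 0, giving Cr = +3.
Ligands are named alphabetically: acetylacetonato before ammine before fluoro.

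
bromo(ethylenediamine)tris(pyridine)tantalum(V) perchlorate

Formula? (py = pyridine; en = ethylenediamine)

Ligands: 3 pyridine (py, neutral), 1 bromo (Br, -1), 1 ethylenediamine (en, neutral). Ligand charge sum = -1.
With Ta in oxidation state +5, the complex ion is [Ta...]^4+.
Charge balance with perchlorate (-1) requires 1 complex ion per 4 perchlorate.

[TaBr(en)(py)3](ClO4)4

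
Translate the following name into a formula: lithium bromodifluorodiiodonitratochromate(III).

Li3[CrBrF2I2(NO3)]

Ligands: 1 nitrato (NO3, -1), 2 fluoro (F, -1), 2 iodo (I, -1), 1 bromo (Br, -1). Ligand charge sum = -6.
Charge balance with lithium (+1) requires 1 complex ion per 3 lithium.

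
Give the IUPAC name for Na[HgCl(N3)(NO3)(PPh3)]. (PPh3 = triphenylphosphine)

sodium azidochloronitrato(triphenylphosphine)mercurate(II)

The 1 sodium counter-ion carries a total charge of +1, so each complex ion is 1−.
Ligand charges: 1×chloro (-1 each), 1×azido (-1 each), 1×nitrato (-1 each), 1×triphenylphosphine (neutral); total -3. So Hg + (-3) = 1−, giving Hg = +2.
Ligands are named alphabetically: azido before chloro before nitrato before triphenylphosphine.
The complex ion is anionic, so mercury takes the -ate form mercurate(II).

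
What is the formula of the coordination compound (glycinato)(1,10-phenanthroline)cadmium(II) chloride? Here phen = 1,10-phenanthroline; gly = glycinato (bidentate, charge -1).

Ligands: 1 1,10-phenanthroline (phen, neutral), 1 glycinato (gly, -1). Ligand charge sum = -1.
With Cd in oxidation state +2, the complex ion is [Cd...]^1+.
Charge balance with chloride (-1) requires 1 complex ion per 1 chloride.

[Cd(gly)(phen)]Cl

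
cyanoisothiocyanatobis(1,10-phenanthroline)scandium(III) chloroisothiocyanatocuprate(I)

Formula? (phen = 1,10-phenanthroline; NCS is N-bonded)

Cation [Sc…]: ligand charges -2, Sc(III) ⇒ ion charge 1+.
Anion [Cu…]: ligand charges -2, Cu(I) ⇒ ion charge 1−.
One 1+ cation balances one 1− anion.

[Sc(CN)(NCS)(phen)2][CuCl(NCS)]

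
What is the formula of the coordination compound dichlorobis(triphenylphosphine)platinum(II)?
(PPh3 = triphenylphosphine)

[PtCl2(PPh3)2]

Ligands: 2 triphenylphosphine (PPh3, neutral), 2 chloro (Cl, -1). Ligand charge sum = -2.
With Pt in oxidation state +2, the complex ion is [Pt...].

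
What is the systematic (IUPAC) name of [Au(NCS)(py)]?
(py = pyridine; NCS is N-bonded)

There is no counter-ion, so the complex is neutral overall.
Ligand charges: 1×pyridine (neutral), 1×isothiocyanato (-1 each); total -1. So Au + (-1) = 0, giving Au = +1.
Ligands are named alphabetically: isothiocyanato before pyridine.

isothiocyanato(pyridine)gold(I)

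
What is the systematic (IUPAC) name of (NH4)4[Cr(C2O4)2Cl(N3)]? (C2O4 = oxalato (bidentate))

ammonium azidochlorodioxalatochromate(II)

The 4 ammonium counter-ions carry a total charge of +4, so each complex ion is 4−.
Ligand charges: 2×oxalato (-2 each), 1×chloro (-1 each), 1×azido (-1 each); total -6. So Cr + (-6) = 4−, giving Cr = +2.
Ligands are named alphabetically: azido before chloro before oxalato.
The complex ion is anionic, so chromium takes the -ate form chromate(II).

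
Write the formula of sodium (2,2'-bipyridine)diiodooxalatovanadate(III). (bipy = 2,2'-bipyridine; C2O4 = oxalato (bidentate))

Ligands: 2 iodo (I, -1), 1 2,2'-bipyridine (bipy, neutral), 1 oxalato (C2O4, -2). Ligand charge sum = -4.
With V in oxidation state +3, the complex ion is [V...]^1−.
Charge balance with sodium (+1) requires 1 complex ion per 1 sodium.

Na[V(bipy)(C2O4)I2]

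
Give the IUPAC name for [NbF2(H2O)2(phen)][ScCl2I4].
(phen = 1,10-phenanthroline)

diaquadifluoro(1,10-phenanthroline)niobium(V) dichlorotetraiodoscandate(III)

Both ions are complex: the cation is named first with the plain metal name, the anion second with the -ate form; each ion's ligands are alphabetised independently.
Scandium is always +3 in its complexes; the anion's ligand charges sum to -6, so the complex anion is 3−.
A 1:1 salt means the cation carries the equal and opposite charge, 3+.
Cation: ligand charges sum to -2; for the ion to be 3+, Nb = +5.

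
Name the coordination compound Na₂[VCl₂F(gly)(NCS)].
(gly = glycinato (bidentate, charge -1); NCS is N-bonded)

sodium dichlorofluoro(glycinato)isothiocyanatovanadate(III)

The 2 sodium counter-ions carry a total charge of +2, so each complex ion is 2−.
Ligand charges: 1×glycinato (-1 each), 1×fluoro (-1 each), 1×isothiocyanato (-1 each), 2×chloro (-1 each); total -5. So V + (-5) = 2−, giving V = +3.
Ligands are named alphabetically: chloro before fluoro before glycinato before isothiocyanato.
The complex ion is anionic, so vanadium takes the -ate form vanadate(III).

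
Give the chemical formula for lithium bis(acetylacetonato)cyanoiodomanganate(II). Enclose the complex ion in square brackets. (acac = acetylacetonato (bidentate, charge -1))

Li2[Mn(acac)2(CN)I]

Ligands: 1 cyano (CN, -1), 1 iodo (I, -1), 2 acetylacetonato (acac, -1). Ligand charge sum = -4.
Charge balance with lithium (+1) requires 1 complex ion per 2 lithium.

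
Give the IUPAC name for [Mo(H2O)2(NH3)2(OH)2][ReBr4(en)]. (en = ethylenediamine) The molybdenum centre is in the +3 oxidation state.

diamminediaquadihydroxomolybdenum(III) tetrabromo(ethylenediamine)rhenate(III)

Mo is given as +3; the cation's ligand charges sum to -2, so the complex cation is 1+.
A 1:1 salt means the anion carries the equal and opposite charge, 1−.
Anion: ligand charges sum to -4; for the ion to be 1−, Re = +3.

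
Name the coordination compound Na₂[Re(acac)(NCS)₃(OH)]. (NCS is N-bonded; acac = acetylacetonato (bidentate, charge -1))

sodium (acetylacetonato)hydroxotriisothiocyanatorhenate(III)

The 2 sodium counter-ions carry a total charge of +2, so each complex ion is 2−.
Ligand charges: 3×isothiocyanato (-1 each), 1×acetylacetonato (-1 each), 1×hydroxo (-1 each); total -5. So Re + (-5) = 2−, giving Re = +3.
Ligands are named alphabetically: acetylacetonato before hydroxo before isothiocyanato.
The complex ion is anionic, so rhenium takes the -ate form rhenate(III).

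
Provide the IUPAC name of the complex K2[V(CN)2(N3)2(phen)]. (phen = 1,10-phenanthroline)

The 2 potassium counter-ions carry a total charge of +2, so each complex ion is 2−.
Ligand charges: 1×1,10-phenanthroline (neutral), 2×cyano (-1 each), 2×azido (-1 each); total -4. So V + (-4) = 2−, giving V = +2.
The complex ion is anionic, so vanadium takes the -ate form vanadate(II).

potassium diazidodicyano(1,10-phenanthroline)vanadate(II)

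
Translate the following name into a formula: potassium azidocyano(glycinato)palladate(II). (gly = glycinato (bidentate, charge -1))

Ligands: 1 glycinato (gly, -1), 1 cyano (CN, -1), 1 azido (N3, -1). Ligand charge sum = -3.
With Pd in oxidation state +2, the complex ion is [Pd...]^1−.
Charge balance with potassium (+1) requires 1 complex ion per 1 potassium.

K[Pd(CN)(gly)(N3)]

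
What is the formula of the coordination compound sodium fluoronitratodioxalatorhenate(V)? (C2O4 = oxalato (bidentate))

Na[Re(C2O4)2F(NO3)]

Ligands: 1 nitrato (NO3, -1), 2 oxalato (C2O4, -2), 1 fluoro (F, -1). Ligand charge sum = -6.
With Re in oxidation state +5, the complex ion is [Re...]^1−.
Charge balance with sodium (+1) requires 1 complex ion per 1 sodium.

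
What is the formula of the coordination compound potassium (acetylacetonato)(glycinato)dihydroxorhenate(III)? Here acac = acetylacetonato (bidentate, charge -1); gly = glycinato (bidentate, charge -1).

Ligands: 1 acetylacetonato (acac, -1), 2 hydroxo (OH, -1), 1 glycinato (gly, -1). Ligand charge sum = -4.
With Re in oxidation state +3, the complex ion is [Re...]^1−.
Charge balance with potassium (+1) requires 1 complex ion per 1 potassium.

K[Re(acac)(gly)(OH)2]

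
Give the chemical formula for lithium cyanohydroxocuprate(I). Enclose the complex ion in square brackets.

Ligands: 1 hydroxo (OH, -1), 1 cyano (CN, -1). Ligand charge sum = -2.
With Cu in oxidation state +1, the complex ion is [Cu...]^1−.
Charge balance with lithium (+1) requires 1 complex ion per 1 lithium.

Li[Cu(CN)(OH)]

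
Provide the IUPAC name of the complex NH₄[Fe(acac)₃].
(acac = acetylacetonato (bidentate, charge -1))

The 1 ammonium counter-ion carries a total charge of +1, so each complex ion is 1−.
Ligand charges: 3×acetylacetonato (-1 each); total -3. So Fe + (-3) = 1−, giving Fe = +2.
The complex ion is anionic, so iron takes the -ate form ferrate(II).

ammonium tris(acetylacetonato)ferrate(II)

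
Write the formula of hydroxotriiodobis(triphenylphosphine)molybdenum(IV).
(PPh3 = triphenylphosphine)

[MoI3(OH)(PPh3)2]

Ligands: 3 iodo (I, -1), 1 hydroxo (OH, -1), 2 triphenylphosphine (PPh3, neutral). Ligand charge sum = -4.
With Mo in oxidation state +4, the complex ion is [Mo...].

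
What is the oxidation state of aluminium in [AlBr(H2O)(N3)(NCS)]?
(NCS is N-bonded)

+3

No counter-ion: the bracketed complex is neutral.
Ligand charges: 1×NCS = -1; 1×N3 = -1; 1×H2O neutral; 1×Br = -1; sum -3.
Al + (-3) = 0 ⇒ Al is +3.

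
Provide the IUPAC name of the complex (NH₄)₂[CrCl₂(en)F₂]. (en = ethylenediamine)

ammonium dichloro(ethylenediamine)difluorochromate(II)

The 2 ammonium counter-ions carry a total charge of +2, so each complex ion is 2−.
Ligand charges: 2×fluoro (-1 each), 2×chloro (-1 each), 1×ethylenediamine (neutral); total -4. So Cr + (-4) = 2−, giving Cr = +2.
Ligands are named alphabetically: chloro before ethylenediamine before fluoro.
The complex ion is anionic, so chromium takes the -ate form chromate(II).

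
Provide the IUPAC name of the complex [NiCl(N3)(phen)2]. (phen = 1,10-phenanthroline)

azidochlorobis(1,10-phenanthroline)nickel(II)

There is no counter-ion, so the complex is neutral overall.
Ligand charges: 1×chloro (-1 each), 2×1,10-phenanthroline (neutral), 1×azido (-1 each); total -2. So Ni + (-2) = 0, giving Ni = +2.
Ligands are named alphabetically: azido before chloro before phenanthroline.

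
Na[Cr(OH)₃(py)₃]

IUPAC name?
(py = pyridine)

The 1 sodium counter-ion carries a total charge of +1, so each complex ion is 1−.
Ligand charges: 3×hydroxo (-1 each), 3×pyridine (neutral); total -3. So Cr + (-3) = 1−, giving Cr = +2.
Ligands are named alphabetically: hydroxo before pyridine.
The complex ion is anionic, so chromium takes the -ate form chromate(II).

sodium trihydroxotris(pyridine)chromate(II)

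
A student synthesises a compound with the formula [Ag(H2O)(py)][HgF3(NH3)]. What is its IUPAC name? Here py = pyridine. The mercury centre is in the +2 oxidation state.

Hg is given as +2; the anion's ligand charges sum to -3, so the complex anion is 1−.
A 1:1 salt means the cation carries the equal and opposite charge, 1+.
Cation: ligand charges sum to 0; for the ion to be 1+, Ag = +1.

aqua(pyridine)silver(I) amminetrifluoromercurate(II)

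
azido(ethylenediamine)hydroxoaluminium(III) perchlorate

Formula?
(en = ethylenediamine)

Ligands: 1 ethylenediamine (en, neutral), 1 azido (N3, -1), 1 hydroxo (OH, -1). Ligand charge sum = -2.
With Al in oxidation state +3, the complex ion is [Al...]^1+.
Charge balance with perchlorate (-1) requires 1 complex ion per 1 perchlorate.

[Al(en)(N3)(OH)]ClO4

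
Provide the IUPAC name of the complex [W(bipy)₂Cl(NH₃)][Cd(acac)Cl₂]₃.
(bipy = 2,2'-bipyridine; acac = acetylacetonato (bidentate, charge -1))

Both ions are complex: the cation is named first with the plain metal name, the anion second with the -ate form; each ion's ligands are alphabetised independently.
Cadmium is always +2 in its complexes; the anion's ligand charges sum to -3, so the complex anion is 1−.
With 3 anions per cation, the cation must be 3×1 = 3+.
Cation: ligand charges sum to -1; for the ion to be 3+, W = +4.

amminebis(2,2'-bipyridine)chlorotungsten(IV) (acetylacetonato)dichlorocadmate(II)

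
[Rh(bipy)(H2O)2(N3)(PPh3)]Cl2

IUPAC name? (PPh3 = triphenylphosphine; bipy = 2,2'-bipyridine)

The 2 chloride counter-ions carry a total charge of -2, so each complex ion is 2+.
Ligand charges: 1×triphenylphosphine (neutral), 2×aqua (neutral), 1×azido (-1 each), 1×2,2'-bipyridine (neutral); total -1. So Rh + (-1) = 2+, giving Rh = +3.
Ligands are named alphabetically: aqua before azido before bipyridine before triphenylphosphine.

diaquaazido(2,2'-bipyridine)(triphenylphosphine)rhodium(III) chloride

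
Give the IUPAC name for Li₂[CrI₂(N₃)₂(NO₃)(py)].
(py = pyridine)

lithium diazidodiiodonitrato(pyridine)chromate(III)

The 2 lithium counter-ions carry a total charge of +2, so each complex ion is 2−.
Ligand charges: 1×nitrato (-1 each), 2×azido (-1 each), 2×iodo (-1 each), 1×pyridine (neutral); total -5. So Cr + (-5) = 2−, giving Cr = +3.
The complex ion is anionic, so chromium takes the -ate form chromate(III).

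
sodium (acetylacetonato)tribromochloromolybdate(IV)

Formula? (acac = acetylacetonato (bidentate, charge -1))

Ligands: 1 acetylacetonato (acac, -1), 1 chloro (Cl, -1), 3 bromo (Br, -1). Ligand charge sum = -5.
With Mo in oxidation state +4, the complex ion is [Mo...]^1−.
Charge balance with sodium (+1) requires 1 complex ion per 1 sodium.

Na[Mo(acac)Br3Cl]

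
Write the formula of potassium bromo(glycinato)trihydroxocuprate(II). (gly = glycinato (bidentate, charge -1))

Ligands: 1 bromo (Br, -1), 1 glycinato (gly, -1), 3 hydroxo (OH, -1). Ligand charge sum = -5.
Charge balance with potassium (+1) requires 1 complex ion per 3 potassium.

K3[CuBr(gly)(OH)3]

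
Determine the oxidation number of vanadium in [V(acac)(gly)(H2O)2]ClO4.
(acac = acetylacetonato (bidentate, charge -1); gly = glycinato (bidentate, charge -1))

1 perchlorate outside the brackets (-1 each) → the complex ion is 1+.
Ligand charges: 1×acac = -1; 1×gly = -1; 2×H2O neutral; sum -2.
V + (-2) = 1+ ⇒ V is +3.

+3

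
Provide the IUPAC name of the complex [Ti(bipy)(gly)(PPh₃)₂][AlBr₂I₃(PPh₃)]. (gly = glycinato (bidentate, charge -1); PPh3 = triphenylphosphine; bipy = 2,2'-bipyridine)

(2,2'-bipyridine)(glycinato)bis(triphenylphosphine)titanium(III) dibromotriiodo(triphenylphosphine)aluminate(III)

Both ions are complex: the cation is named first with the plain metal name, the anion second with the -ate form; each ion's ligands are alphabetised independently.
Aluminium is always +3 in its complexes; the anion's ligand charges sum to -5, so the complex anion is 2−.
A 1:1 salt means the cation carries the equal and opposite charge, 2+.
Cation: ligand charges sum to -1; for the ion to be 2+, Ti = +3.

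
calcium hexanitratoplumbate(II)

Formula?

Ligands: 6 nitrato (NO3, -1). Ligand charge sum = -6.
With Pb in oxidation state +2, the complex ion is [Pb...]^4−.
Charge balance with calcium (+2) requires 1 complex ion per 2 calcium.

Ca2[Pb(NO3)6]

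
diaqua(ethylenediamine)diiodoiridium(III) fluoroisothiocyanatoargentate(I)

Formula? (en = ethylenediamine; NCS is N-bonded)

Cation [Ir…]: ligand charges -2, Ir(III) ⇒ ion charge 1+.
Anion [Ag…]: ligand charges -2, Ag(I) ⇒ ion charge 1−.

[Ir(en)(H2O)2I2][AgF(NCS)]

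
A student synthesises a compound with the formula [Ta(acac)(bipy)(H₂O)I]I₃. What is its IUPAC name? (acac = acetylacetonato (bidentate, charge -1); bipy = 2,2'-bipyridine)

(acetylacetonato)aqua(2,2'-bipyridine)iodotantalum(V) iodide

The 3 iodide counter-ions carry a total charge of -3, so each complex ion is 3+.
Ligand charges: 1×iodo (-1 each), 1×aqua (neutral), 1×acetylacetonato (-1 each), 1×2,2'-bipyridine (neutral); total -2. So Ta + (-2) = 3+, giving Ta = +5.
Ligands are named alphabetically: acetylacetonato before aqua before bipyridine before iodo.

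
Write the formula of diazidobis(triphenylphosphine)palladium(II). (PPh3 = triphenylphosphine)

Ligands: 2 azido (N3, -1), 2 triphenylphosphine (PPh3, neutral). Ligand charge sum = -2.
With Pd in oxidation state +2, the complex ion is [Pd...].

[Pd(N3)2(PPh3)2]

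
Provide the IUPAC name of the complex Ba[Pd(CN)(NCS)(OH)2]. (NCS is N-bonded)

barium cyanodihydroxoisothiocyanatopalladate(II)

The 1 barium counter-ion carries a total charge of +2, so each complex ion is 2−.
Ligand charges: 2×hydroxo (-1 each), 1×cyano (-1 each), 1×isothiocyanato (-1 each); total -4. So Pd + (-4) = 2−, giving Pd = +2.
Ligands are named alphabetically: cyano before hydroxo before isothiocyanato.
The complex ion is anionic, so palladium takes the -ate form palladate(II).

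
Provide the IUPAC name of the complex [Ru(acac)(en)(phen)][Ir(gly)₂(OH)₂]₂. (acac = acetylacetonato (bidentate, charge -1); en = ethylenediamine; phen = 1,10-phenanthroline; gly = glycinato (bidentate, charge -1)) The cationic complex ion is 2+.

Both ions are complex: the cation is named first with the plain metal name, the anion second with the -ate form; each ion's ligands are alphabetised independently.
The complex cation is given as 2+; its ligand charges sum to -1, so Ru = +3.
With 2 anions per cation, each anion must be 2/2 = 1−.
Anion: ligand charges sum to -4; for the ion to be 1−, Ir = +3.

(acetylacetonato)(ethylenediamine)(1,10-phenanthroline)ruthenium(III) bis(glycinato)dihydroxoiridate(III)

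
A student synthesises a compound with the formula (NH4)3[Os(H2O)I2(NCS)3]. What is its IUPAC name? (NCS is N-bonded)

ammonium aquadiiodotriisothiocyanatoosmate(II)

The 3 ammonium counter-ions carry a total charge of +3, so each complex ion is 3−.
Ligand charges: 2×iodo (-1 each), 3×isothiocyanato (-1 each), 1×aqua (neutral); total -5. So Os + (-5) = 3−, giving Os = +2.
Ligands are named alphabetically: aqua before iodo before isothiocyanato.
The complex ion is anionic, so osmium takes the -ate form osmate(II).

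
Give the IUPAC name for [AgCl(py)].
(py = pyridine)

chloro(pyridine)silver(I)

There is no counter-ion, so the complex is neutral overall.
Ligand charges: 1×chloro (-1 each), 1×pyridine (neutral); total -1. So Ag + (-1) = 0, giving Ag = +1.
Ligands are named alphabetically: chloro before pyridine.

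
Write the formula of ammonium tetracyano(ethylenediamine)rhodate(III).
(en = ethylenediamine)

NH4[Rh(CN)4(en)]

Ligands: 1 ethylenediamine (en, neutral), 4 cyano (CN, -1). Ligand charge sum = -4.
With Rh in oxidation state +3, the complex ion is [Rh...]^1−.
Charge balance with ammonium (+1) requires 1 complex ion per 1 ammonium.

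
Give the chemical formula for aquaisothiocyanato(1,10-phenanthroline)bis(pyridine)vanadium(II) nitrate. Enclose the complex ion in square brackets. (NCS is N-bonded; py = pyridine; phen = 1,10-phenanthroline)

Ligands: 1 isothiocyanato (NCS, -1), 1 aqua (H2O, neutral), 2 pyridine (py, neutral), 1 1,10-phenanthroline (phen, neutral). Ligand charge sum = -1.
Charge balance with nitrate (-1) requires 1 complex ion per 1 nitrate.

[V(H2O)(NCS)(phen)(py)2]NO3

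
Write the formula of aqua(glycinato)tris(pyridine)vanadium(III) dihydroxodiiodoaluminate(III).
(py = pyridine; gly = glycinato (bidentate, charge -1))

[V(gly)(H2O)(py)3][AlI2(OH)2]2

Cation [V…]: ligand charges -1, V(III) ⇒ ion charge 2+.
Anion [Al…]: ligand charges -4, Al(III) ⇒ ion charge 1−.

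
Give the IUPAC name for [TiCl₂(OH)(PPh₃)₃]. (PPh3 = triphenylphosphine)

dichlorohydroxotris(triphenylphosphine)titanium(III)

There is no counter-ion, so the complex is neutral overall.
Ligand charges: 1×hydroxo (-1 each), 2×chloro (-1 each), 3×triphenylphosphine (neutral); total -3. So Ti + (-3) = 0, giving Ti = +3.
Ligands are named alphabetically: chloro before hydroxo before triphenylphosphine.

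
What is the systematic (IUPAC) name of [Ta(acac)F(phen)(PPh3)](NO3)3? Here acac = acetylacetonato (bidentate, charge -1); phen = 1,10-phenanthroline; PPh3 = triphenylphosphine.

The 3 nitrate counter-ions carry a total charge of -3, so each complex ion is 3+.
Ligand charges: 1×acetylacetonato (-1 each), 1×fluoro (-1 each), 1×1,10-phenanthroline (neutral), 1×triphenylphosphine (neutral); total -2. So Ta + (-2) = 3+, giving Ta = +5.
Ligands are named alphabetically: acetylacetonato before fluoro before phenanthroline before triphenylphosphine.

(acetylacetonato)fluoro(1,10-phenanthroline)(triphenylphosphine)tantalum(V) nitrate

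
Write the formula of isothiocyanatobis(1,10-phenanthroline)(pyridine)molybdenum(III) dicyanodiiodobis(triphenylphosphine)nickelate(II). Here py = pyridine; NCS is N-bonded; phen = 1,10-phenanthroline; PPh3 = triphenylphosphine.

[Mo(NCS)(phen)2(py)][Ni(CN)2I2(PPh3)2]

Cation [Mo…]: ligand charges -1, Mo(III) ⇒ ion charge 2+.
Anion [Ni…]: ligand charges -4, Ni(II) ⇒ ion charge 2−.
One 2+ cation balances one 2− anion.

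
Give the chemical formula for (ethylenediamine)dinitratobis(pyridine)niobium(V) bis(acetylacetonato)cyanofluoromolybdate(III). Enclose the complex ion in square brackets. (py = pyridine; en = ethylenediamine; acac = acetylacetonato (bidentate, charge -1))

Cation [Nb…]: ligand charges -2, Nb(V) ⇒ ion charge 3+.
Anion [Mo…]: ligand charges -4, Mo(III) ⇒ ion charge 1−.

[Nb(en)(NO3)2(py)2][Mo(acac)2(CN)F]3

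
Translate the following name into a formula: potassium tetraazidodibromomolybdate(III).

Ligands: 4 azido (N3, -1), 2 bromo (Br, -1). Ligand charge sum = -6.
Charge balance with potassium (+1) requires 1 complex ion per 3 potassium.

K3[MoBr2(N3)4]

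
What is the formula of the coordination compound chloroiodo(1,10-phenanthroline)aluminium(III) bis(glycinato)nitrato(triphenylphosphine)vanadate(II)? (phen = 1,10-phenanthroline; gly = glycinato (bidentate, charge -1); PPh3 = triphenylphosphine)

[AlClI(phen)][V(gly)2(NO3)(PPh3)]

Cation [Al…]: ligand charges -2, Al(III) ⇒ ion charge 1+.
Anion [V…]: ligand charges -3, V(II) ⇒ ion charge 1−.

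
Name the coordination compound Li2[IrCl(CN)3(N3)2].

The 2 lithium counter-ions carry a total charge of +2, so each complex ion is 2−.
Ligand charges: 2×azido (-1 each), 1×chloro (-1 each), 3×cyano (-1 each); total -6. So Ir + (-6) = 2−, giving Ir = +4.
The complex ion is anionic, so iridium takes the -ate form iridate(IV).

lithium diazidochlorotricyanoiridate(IV)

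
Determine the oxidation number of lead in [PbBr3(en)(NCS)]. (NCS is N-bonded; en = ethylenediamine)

No counter-ion: the bracketed complex is neutral.
Ligand charges: 3×Br = -3; 1×NCS = -1; 1×en neutral; sum -4.
Pb + (-4) = 0 ⇒ Pb is +4.

+4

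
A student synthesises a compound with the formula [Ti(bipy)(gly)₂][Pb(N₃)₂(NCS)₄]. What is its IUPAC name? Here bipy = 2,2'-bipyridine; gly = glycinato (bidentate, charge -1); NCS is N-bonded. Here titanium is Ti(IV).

Both ions are complex: the cation is named first with the plain metal name, the anion second with the -ate form; each ion's ligands are alphabetised independently.
Ti is given as +4; the cation's ligand charges sum to -2, so the complex cation is 2+.
A 1:1 salt means the anion carries the equal and opposite charge, 2−.
Anion: ligand charges sum to -6; for the ion to be 2−, Pb = +4.

(2,2'-bipyridine)bis(glycinato)titanium(IV) diazidotetraisothiocyanatoplumbate(IV)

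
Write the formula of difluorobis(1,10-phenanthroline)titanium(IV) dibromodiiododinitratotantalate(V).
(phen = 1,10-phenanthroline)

[TiF2(phen)2][TaBr2I2(NO3)2]2

Cation [Ti…]: ligand charges -2, Ti(IV) ⇒ ion charge 2+.
Anion [Ta…]: ligand charges -6, Ta(V) ⇒ ion charge 1−.
One 2+ cation requires 2 of the 1− anion.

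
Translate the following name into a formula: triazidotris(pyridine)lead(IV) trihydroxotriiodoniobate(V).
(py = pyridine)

[Pb(N3)3(py)3][NbI3(OH)3]

Cation [Pb…]: ligand charges -3, Pb(IV) ⇒ ion charge 1+.
Anion [Nb…]: ligand charges -6, Nb(V) ⇒ ion charge 1−.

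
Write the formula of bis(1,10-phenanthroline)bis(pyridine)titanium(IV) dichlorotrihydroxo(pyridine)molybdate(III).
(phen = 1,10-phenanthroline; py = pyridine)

[Ti(phen)2(py)2][MoCl2(OH)3(py)]2

Cation [Ti…]: ligand charges 0, Ti(IV) ⇒ ion charge 4+.
Anion [Mo…]: ligand charges -5, Mo(III) ⇒ ion charge 2−.
One 4+ cation requires 2 of the 2− anion.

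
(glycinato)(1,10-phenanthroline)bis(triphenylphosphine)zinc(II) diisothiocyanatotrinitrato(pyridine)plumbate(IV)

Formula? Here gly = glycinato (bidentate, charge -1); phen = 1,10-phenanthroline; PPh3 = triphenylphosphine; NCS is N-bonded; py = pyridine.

Cation [Zn…]: ligand charges -1, Zn(II) ⇒ ion charge 1+.
Anion [Pb…]: ligand charges -5, Pb(IV) ⇒ ion charge 1−.
One 1+ cation balances one 1− anion.

[Zn(gly)(phen)(PPh3)2][Pb(NCS)2(NO3)3(py)]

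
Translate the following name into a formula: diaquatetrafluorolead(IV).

Ligands: 2 aqua (H2O, neutral), 4 fluoro (F, -1). Ligand charge sum = -4.
With Pb in oxidation state +4, the complex ion is [Pb...].

[PbF4(H2O)2]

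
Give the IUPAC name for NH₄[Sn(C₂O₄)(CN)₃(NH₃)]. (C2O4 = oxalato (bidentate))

ammonium amminetricyanooxalatostannate(IV)

The 1 ammonium counter-ion carries a total charge of +1, so each complex ion is 1−.
Ligand charges: 1×oxalato (-2 each), 3×cyano (-1 each), 1×ammine (neutral); total -5. So Sn + (-5) = 1−, giving Sn = +4.
The complex ion is anionic, so tin takes the -ate form stannate(IV).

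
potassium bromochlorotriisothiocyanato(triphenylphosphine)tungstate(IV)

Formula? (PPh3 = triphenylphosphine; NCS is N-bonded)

Ligands: 1 triphenylphosphine (PPh3, neutral), 3 isothiocyanato (NCS, -1), 1 chloro (Cl, -1), 1 bromo (Br, -1). Ligand charge sum = -5.
With W in oxidation state +4, the complex ion is [W...]^1−.
Charge balance with potassium (+1) requires 1 complex ion per 1 potassium.

K[WBrCl(NCS)3(PPh3)]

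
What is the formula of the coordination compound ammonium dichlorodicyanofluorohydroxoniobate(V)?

NH4[NbCl2(CN)2F(OH)]

Ligands: 1 fluoro (F, -1), 2 chloro (Cl, -1), 1 hydroxo (OH, -1), 2 cyano (CN, -1). Ligand charge sum = -6.
Charge balance with ammonium (+1) requires 1 complex ion per 1 ammonium.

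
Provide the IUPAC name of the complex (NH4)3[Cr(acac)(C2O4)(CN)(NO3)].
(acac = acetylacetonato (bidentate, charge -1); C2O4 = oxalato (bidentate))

The 3 ammonium counter-ions carry a total charge of +3, so each complex ion is 3−.
Ligand charges: 1×acetylacetonato (-1 each), 1×nitrato (-1 each), 1×cyano (-1 each), 1×oxalato (-2 each); total -5. So Cr + (-5) = 3−, giving Cr = +2.
Ligands are named alphabetically: acetylacetonato before cyano before nitrato before oxalato.
The complex ion is anionic, so chromium takes the -ate form chromate(II).

ammonium (acetylacetonato)cyanonitratooxalatochromate(II)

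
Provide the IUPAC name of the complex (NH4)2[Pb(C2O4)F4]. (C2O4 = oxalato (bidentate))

ammonium tetrafluorooxalatoplumbate(IV)

The 2 ammonium counter-ions carry a total charge of +2, so each complex ion is 2−.
Ligand charges: 4×fluoro (-1 each), 1×oxalato (-2 each); total -6. So Pb + (-6) = 2−, giving Pb = +4.
Ligands are named alphabetically: fluoro before oxalato.
The complex ion is anionic, so lead takes the -ate form plumbate(IV).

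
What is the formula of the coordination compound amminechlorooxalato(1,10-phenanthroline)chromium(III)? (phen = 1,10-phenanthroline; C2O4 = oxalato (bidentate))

Ligands: 1 ammine (NH3, neutral), 1 chloro (Cl, -1), 1 1,10-phenanthroline (phen, neutral), 1 oxalato (C2O4, -2). Ligand charge sum = -3.
With Cr in oxidation state +3, the complex ion is [Cr...].

[Cr(C2O4)Cl(NH3)(phen)]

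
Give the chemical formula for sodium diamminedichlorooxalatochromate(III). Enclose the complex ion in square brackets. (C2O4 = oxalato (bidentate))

Na[Cr(C2O4)Cl2(NH3)2]

Ligands: 2 chloro (Cl, -1), 1 oxalato (C2O4, -2), 2 ammine (NH3, neutral). Ligand charge sum = -4.
With Cr in oxidation state +3, the complex ion is [Cr...]^1−.
Charge balance with sodium (+1) requires 1 complex ion per 1 sodium.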